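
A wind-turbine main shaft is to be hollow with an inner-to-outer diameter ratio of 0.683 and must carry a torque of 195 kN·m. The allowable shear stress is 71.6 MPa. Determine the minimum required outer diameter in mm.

261 mm

For a hollow shaft with d_i/d_o = 0.683: τ_max = 16T/(π d_o³ (1−k⁴)), so d_o = [16T/(π τ_allow (1−k⁴))]^(1/3) = [16·195000/(π·7.16×10^7·0.7824)]^(1/3) = 0.2607 m.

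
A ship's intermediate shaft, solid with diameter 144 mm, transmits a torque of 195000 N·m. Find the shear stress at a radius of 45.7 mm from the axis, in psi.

J = πd⁴/32 = π(0.144)⁴/32 = 4.221×10^-5 m⁴.
Shear stress varies linearly with radius: τ = T·r/J = 195000 × 0.0457 / 4.221×10^-5 = 2.111×10^8 Pa.

30600 psi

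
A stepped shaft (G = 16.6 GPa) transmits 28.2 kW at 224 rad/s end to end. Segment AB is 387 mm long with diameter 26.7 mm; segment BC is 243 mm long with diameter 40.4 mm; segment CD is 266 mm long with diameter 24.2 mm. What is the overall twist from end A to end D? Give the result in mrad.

ω = 224 rad/s, so T = P/ω = 28.2×10³ / 224.0 = 125.9 N·m.
J_AB = π(0.0267)⁴/32 = 4.99×10^-8 m⁴; J_BC = π(0.0404)⁴/32 = 2.62×10^-7 m⁴; J_CD = π(0.0242)⁴/32 = 3.37×10^-8 m⁴.
θ = (T/G)·Σ L_i/J_i = (125.9/16.6×10⁹)·(0.387/4.99×10^-8 + 0.243/2.62×10^-7 + 0.266/3.37×10^-8) = 0.1258 rad.

126 mrad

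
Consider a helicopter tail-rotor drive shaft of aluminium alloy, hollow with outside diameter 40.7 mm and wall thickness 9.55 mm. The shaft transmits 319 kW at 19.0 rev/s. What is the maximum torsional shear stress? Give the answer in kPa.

ω = 2π·19.0 = 119.4 rad/s, so T = P/ω = 319×10³ / 119.4 = 2672 N·m.
J = π(d_o⁴ − d_i⁴)/32 = π(0.0407⁴ − 0.0216⁴)/32 = 2.480×10^-7 m⁴.
τ_max = T·r/J = 2672 × 0.0204 / 2.480×10^-7 = 2.193×10^8 Pa.

219000 kPa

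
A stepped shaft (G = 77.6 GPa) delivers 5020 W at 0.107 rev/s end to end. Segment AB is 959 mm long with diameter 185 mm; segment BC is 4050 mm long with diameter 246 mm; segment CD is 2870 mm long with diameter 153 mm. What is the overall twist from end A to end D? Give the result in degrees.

ω = 2π·0.107 = 0.6723 rad/s, so T = P/ω = 5020 / 0.6723 = 7467 N·m.
J_AB = π(0.185)⁴/32 = 1.15×10^-4 m⁴; J_BC = π(0.246)⁴/32 = 3.60×10^-4 m⁴; J_CD = π(0.153)⁴/32 = 5.38×10^-5 m⁴.
θ = (T/G)·Σ L_i/J_i = (7467/77.6×10⁹)·(0.959/1.15×10^-4 + 4.05/3.60×10^-4 + 2.87/5.38×10^-5) = 7.020×10^-3 rad.

0.402°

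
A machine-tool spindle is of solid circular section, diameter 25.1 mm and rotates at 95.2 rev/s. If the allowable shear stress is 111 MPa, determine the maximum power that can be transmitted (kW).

J = πd⁴/32 = π(0.0251)⁴/32 = 3.897×10^-8 m⁴.
T_max = τ_allow·J/r = 1.11×10^8 × 3.897×10^-8 / 0.0126 = 344.6 N·m.
ω = 2π·95.2 = 598.2 rad/s, so P_max = T_max·ω = 2.062×10^5 W.

206 kW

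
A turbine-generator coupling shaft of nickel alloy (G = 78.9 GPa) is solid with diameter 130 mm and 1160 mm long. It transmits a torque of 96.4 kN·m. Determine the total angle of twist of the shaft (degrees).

J = πd⁴/32 = π(0.130)⁴/32 = 2.804×10^-5 m⁴.
θ = T·L/(G·J) = 96400 × 1.16 / (78.9×10⁹ × 2.804×10^-5) = 0.05055 rad.

2.90°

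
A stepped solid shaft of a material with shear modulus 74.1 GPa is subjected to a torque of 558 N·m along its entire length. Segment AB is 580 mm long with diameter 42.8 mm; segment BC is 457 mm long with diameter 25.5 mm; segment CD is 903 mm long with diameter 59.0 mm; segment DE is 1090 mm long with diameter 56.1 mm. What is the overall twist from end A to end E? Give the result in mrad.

110 mrad

J_AB = π(0.0428)⁴/32 = 3.29×10^-7 m⁴; J_BC = π(0.0255)⁴/32 = 4.15×10^-8 m⁴; J_CD = π(0.0590)⁴/32 = 1.19×10^-6 m⁴; J_DE = π(0.0561)⁴/32 = 9.72×10^-7 m⁴.
θ = (T/G)·Σ L_i/J_i = (558.0/74.1×10⁹)·(0.580/3.29×10^-7 + 0.457/4.15×10^-8 + 0.903/1.19×10^-6 + 1.09/9.72×10^-7) = 0.1103 rad.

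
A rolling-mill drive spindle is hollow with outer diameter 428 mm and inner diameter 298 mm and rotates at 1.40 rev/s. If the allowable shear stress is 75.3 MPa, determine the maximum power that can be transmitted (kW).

J = π(d_o⁴ − d_i⁴)/32 = π(0.428⁴ − 0.298⁴)/32 = 2.520×10^-3 m⁴.
T_max = τ_allow·J/r = 7.53×10^7 × 2.520×10^-3 / 0.214 = 886800 N·m.
ω = 2π·1.40 = 8.796 rad/s, so P_max = T_max·ω = 7.800×10^6 W.

7800 kW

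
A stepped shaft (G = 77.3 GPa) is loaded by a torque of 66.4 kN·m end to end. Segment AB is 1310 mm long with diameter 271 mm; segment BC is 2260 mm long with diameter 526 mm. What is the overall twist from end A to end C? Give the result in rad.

0.00238 rad

J_AB = π(0.271)⁴/32 = 5.30×10^-4 m⁴; J_BC = π(0.526)⁴/32 = 7.52×10^-3 m⁴.
θ = (T/G)·Σ L_i/J_i = (66400/77.3×10⁹)·(1.31/5.30×10^-4 + 2.26/7.52×10^-3) = 2.383×10^-3 rad.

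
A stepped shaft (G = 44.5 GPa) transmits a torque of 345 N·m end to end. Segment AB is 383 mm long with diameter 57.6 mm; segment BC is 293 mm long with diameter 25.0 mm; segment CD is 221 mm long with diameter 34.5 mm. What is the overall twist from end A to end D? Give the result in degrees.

4.26°

J_AB = π(0.0576)⁴/32 = 1.08×10^-6 m⁴; J_BC = π(0.0250)⁴/32 = 3.83×10^-8 m⁴; J_CD = π(0.0345)⁴/32 = 1.39×10^-7 m⁴.
θ = (T/G)·Σ L_i/J_i = (345.0/44.5×10⁹)·(0.383/1.08×10^-6 + 0.293/3.83×10^-8 + 0.221/1.39×10^-7) = 0.07430 rad.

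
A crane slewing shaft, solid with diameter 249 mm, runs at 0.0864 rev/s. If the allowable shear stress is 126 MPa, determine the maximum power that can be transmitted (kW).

J = πd⁴/32 = π(0.249)⁴/32 = 3.774×10^-4 m⁴.
T_max = τ_allow·J/r = 1.26×10^8 × 3.774×10^-4 / 0.124 = 381900 N·m.
ω = 2π·0.0864 = 0.5429 rad/s, so P_max = T_max·ω = 2.073×10^5 W.

207 kW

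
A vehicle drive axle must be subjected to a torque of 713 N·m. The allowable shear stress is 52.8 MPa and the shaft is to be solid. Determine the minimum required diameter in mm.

41.0 mm

For a solid shaft τ_max = 16T/(πd³), so d = (16T/(π τ_allow))^(1/3) = (16·713.0/(π·5.28×10^7))^(1/3) = 0.04097 m.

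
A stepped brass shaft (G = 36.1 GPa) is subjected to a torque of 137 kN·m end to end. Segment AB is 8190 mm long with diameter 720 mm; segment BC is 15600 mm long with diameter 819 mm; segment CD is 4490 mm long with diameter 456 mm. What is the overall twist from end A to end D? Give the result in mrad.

6.53 mrad

J_AB = π(0.720)⁴/32 = 0.0264 m⁴; J_BC = π(0.819)⁴/32 = 0.0442 m⁴; J_CD = π(0.456)⁴/32 = 4.24×10^-3 m⁴.
θ = (T/G)·Σ L_i/J_i = (137000/36.1×10⁹)·(8.19/0.0264 + 15.6/0.0442 + 4.49/4.24×10^-3) = 6.533×10^-3 rad.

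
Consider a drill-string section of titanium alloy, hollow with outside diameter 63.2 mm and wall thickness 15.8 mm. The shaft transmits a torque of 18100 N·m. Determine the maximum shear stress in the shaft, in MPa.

J = π(d_o⁴ − d_i⁴)/32 = π(0.0632⁴ − 0.0316⁴)/32 = 1.468×10^-6 m⁴.
τ_max = T·r/J = 18100 × 0.0316 / 1.468×10^-6 = 3.895×10^8 Pa.

390 MPa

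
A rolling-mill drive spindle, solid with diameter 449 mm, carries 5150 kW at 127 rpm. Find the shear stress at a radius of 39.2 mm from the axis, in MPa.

ω = 2π·127/60 = 13.30 rad/s, so T = P/ω = 5150×10³ / 13.30 = 387200 N·m.
J = πd⁴/32 = π(0.449)⁴/32 = 3.990×10^-3 m⁴.
Shear stress varies linearly with radius: τ = T·r/J = 387200 × 0.0392 / 3.990×10^-3 = 3.804×10^6 Pa.

3.80 MPa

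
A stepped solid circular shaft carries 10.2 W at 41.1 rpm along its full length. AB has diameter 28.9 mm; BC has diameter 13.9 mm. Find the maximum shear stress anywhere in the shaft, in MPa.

4.49 MPa

ω = 2π·41.1/60 = 4.304 rad/s, so T = P/ω = 10.2 / 4.304 = 2.370 N·m.
Under the same torque, τ_max = 16T/(πd³) is largest where d is smallest — segment BC (d = 13.9 mm).
τ_max = 16·2.370/(π·(0.0139)³) = 4.494×10^6 Pa.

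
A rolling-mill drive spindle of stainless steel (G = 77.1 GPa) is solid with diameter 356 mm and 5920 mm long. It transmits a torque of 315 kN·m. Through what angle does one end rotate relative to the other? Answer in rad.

J = πd⁴/32 = π(0.356)⁴/32 = 1.577×10^-3 m⁴.
θ = T·L/(G·J) = 315000 × 5.92 / (77.1×10⁹ × 1.577×10^-3) = 0.01534 rad.

0.0153 rad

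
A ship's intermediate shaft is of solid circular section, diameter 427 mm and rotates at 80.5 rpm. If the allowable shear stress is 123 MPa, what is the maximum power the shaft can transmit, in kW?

J = πd⁴/32 = π(0.427)⁴/32 = 3.264×10^-3 m⁴.
T_max = τ_allow·J/r = 1.23×10^8 × 3.264×10^-3 / 0.213 = 1.880e6 N·m.
ω = 2π·80.5/60 = 8.430 rad/s, so P_max = T_max·ω = 1.585×10^7 W.

15900 kW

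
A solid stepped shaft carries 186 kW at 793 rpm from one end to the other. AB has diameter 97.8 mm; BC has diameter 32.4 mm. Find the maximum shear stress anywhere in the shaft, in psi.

48600 psi

ω = 2π·793/60 = 83.04 rad/s, so T = P/ω = 186×10³ / 83.04 = 2240 N·m.
Under the same torque, τ_max = 16T/(πd³) is largest where d is smallest — segment BC (d = 32.4 mm).
τ_max = 16·2240/(π·(0.0324)³) = 3.354×10^8 Pa.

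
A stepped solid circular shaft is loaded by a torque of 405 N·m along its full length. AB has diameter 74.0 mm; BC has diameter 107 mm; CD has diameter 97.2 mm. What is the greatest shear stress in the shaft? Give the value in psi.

738 psi

Under the same torque, τ_max = 16T/(πd³) is largest where d is smallest — segment AB (d = 74.0 mm).
τ_max = 16·405.0/(π·(0.0740)³) = 5.090×10^6 Pa.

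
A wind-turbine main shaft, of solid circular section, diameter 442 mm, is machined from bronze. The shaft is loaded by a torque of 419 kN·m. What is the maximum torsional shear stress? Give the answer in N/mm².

J = πd⁴/32 = π(0.442)⁴/32 = 3.747×10^-3 m⁴.
τ_max = T·r/J = 419000 × 0.221 / 3.747×10^-3 = 2.471×10^7 Pa.

24.7 N/mm²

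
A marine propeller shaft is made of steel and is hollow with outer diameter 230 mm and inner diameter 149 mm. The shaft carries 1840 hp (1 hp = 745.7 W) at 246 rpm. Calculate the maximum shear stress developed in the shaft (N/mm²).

ω = 2π·246/60 = 25.76 rad/s, so T = P/ω = 1840×745.7 / 25.76 = 53260 N·m.
J = π(d_o⁴ − d_i⁴)/32 = π(0.230⁴ − 0.149⁴)/32 = 2.263×10^-4 m⁴.
τ_max = T·r/J = 53260 × 0.115 / 2.263×10^-4 = 2.706×10^7 Pa.

27.1 N/mm²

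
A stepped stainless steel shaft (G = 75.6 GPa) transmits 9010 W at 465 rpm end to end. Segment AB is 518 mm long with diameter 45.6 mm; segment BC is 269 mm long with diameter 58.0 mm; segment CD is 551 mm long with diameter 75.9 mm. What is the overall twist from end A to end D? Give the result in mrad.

ω = 2π·465/60 = 48.69 rad/s, so T = P/ω = 9010 / 48.69 = 185.0 N·m.
J_AB = π(0.0456)⁴/32 = 4.24×10^-7 m⁴; J_BC = π(0.0580)⁴/32 = 1.11×10^-6 m⁴; J_CD = π(0.0759)⁴/32 = 3.26×10^-6 m⁴.
θ = (T/G)·Σ L_i/J_i = (185.0/75.6×10⁹)·(0.518/4.24×10^-7 + 0.269/1.11×10^-6 + 0.551/3.26×10^-6) = 3.993×10^-3 rad.

3.99 mrad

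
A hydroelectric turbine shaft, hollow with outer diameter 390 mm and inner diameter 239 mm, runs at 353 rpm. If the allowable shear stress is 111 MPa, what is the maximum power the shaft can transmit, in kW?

41100 kW

J = π(d_o⁴ − d_i⁴)/32 = π(0.390⁴ − 0.239⁴)/32 = 1.951×10^-3 m⁴.
T_max = τ_allow·J/r = 1.11×10^8 × 1.951×10^-3 / 0.195 = 1.111e6 N·m.
ω = 2π·353/60 = 36.97 rad/s, so P_max = T_max·ω = 4.105×10^7 W.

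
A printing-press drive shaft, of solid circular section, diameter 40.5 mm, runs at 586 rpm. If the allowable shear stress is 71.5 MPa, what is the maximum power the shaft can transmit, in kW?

57.2 kW

J = πd⁴/32 = π(0.0405)⁴/32 = 2.641×10^-7 m⁴.
T_max = τ_allow·J/r = 7.15×10^7 × 2.641×10^-7 / 0.0203 = 932.6 N·m.
ω = 2π·586/60 = 61.37 rad/s, so P_max = T_max·ω = 5.723×10^4 W.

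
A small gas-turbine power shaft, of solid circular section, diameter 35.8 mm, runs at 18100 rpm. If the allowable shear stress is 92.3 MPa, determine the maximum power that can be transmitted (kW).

J = πd⁴/32 = π(0.0358)⁴/32 = 1.613×10^-7 m⁴.
T_max = τ_allow·J/r = 9.23×10^7 × 1.613×10^-7 / 0.0179 = 831.5 N·m.
ω = 2π·18100/60 = 1895 rad/s, so P_max = T_max·ω = 1.576×10^6 W.

1580 kW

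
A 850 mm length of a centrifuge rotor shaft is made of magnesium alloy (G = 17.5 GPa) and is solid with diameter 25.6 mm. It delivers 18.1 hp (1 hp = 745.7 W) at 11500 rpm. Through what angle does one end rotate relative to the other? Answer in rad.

0.0129 rad

ω = 2π·11500/60 = 1204 rad/s, so T = P/ω = 18.1×745.7 / 1204 = 11.21 N·m.
J = πd⁴/32 = π(0.0256)⁴/32 = 4.217×10^-8 m⁴.
θ = T·L/(G·J) = 11.21 × 0.850 / (17.5×10⁹ × 4.217×10^-8) = 0.01291 rad.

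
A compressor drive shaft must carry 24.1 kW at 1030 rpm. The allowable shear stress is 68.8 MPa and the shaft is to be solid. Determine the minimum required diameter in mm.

ω = 2π·1030/60 = 107.9 rad/s, so T = P/ω = 24.1×10³ / 107.9 = 223.4 N·m.
For a solid shaft τ_max = 16T/(πd³), so d = (16T/(π τ_allow))^(1/3) = (16·223.4/(π·6.88×10^7))^(1/3) = 0.02548 m.

25.5 mm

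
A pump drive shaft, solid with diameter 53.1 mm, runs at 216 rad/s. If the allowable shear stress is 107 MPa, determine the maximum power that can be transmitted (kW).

679 kW

J = πd⁴/32 = π(0.0531)⁴/32 = 7.805×10^-7 m⁴.
T_max = τ_allow·J/r = 1.07×10^8 × 7.805×10^-7 / 0.0266 = 3146 N·m.
ω = 216 rad/s, so P_max = T_max·ω = 6.794×10^5 W.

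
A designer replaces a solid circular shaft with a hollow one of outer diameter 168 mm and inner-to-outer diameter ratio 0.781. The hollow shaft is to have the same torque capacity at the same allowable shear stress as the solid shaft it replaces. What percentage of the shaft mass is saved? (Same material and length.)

46.8 %

Equal τ_max and T ⇒ the solid shaft needs d_s³ = d_o³(1−k⁴), so d_s = 168·(1−0.781⁴)^(1/3) = 143.9 mm.
Area ratio A_h/A_s = d_o²(1−k²)/d_s² = (1−k²)/(1−k⁴)^(2/3) = 0.5319.
Mass saving = 1 − 0.5319 = 46.8 %.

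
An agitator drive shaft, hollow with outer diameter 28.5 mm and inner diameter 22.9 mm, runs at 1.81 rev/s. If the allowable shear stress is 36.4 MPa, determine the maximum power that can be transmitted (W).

J = π(d_o⁴ − d_i⁴)/32 = π(0.0285⁴ − 0.0229⁴)/32 = 3.777×10^-8 m⁴.
T_max = τ_allow·J/r = 3.64×10^7 × 3.777×10^-8 / 0.0143 = 96.48 N·m.
ω = 2π·1.81 = 11.37 rad/s, so P_max = T_max·ω = 1097 W.

1100 W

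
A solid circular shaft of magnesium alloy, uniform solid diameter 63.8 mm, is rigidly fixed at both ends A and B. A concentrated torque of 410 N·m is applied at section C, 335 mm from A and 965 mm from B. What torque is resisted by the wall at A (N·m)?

304 N·m

With uniform GJ and both ends fixed, compatibility θ_AC = θ_CB gives T_A·a = T_B·b, together with T_A + T_B = T₀.
T_A = T₀·b/(a+b) = 410.0·965/1300 = 304.3 N·m; T_B = 105.7 N·m.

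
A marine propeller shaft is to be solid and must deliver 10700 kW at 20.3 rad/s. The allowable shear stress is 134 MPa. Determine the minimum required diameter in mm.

272 mm

ω = 20.3 rad/s, so T = P/ω = 10700×10³ / 20.30 = 527100 N·m.
For a solid shaft τ_max = 16T/(πd³), so d = (16T/(π τ_allow))^(1/3) = (16·527100/(π·1.34×10^8))^(1/3) = 0.2716 m.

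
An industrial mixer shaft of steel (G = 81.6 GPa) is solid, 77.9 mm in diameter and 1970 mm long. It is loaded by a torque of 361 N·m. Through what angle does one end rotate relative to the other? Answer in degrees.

0.138°

J = πd⁴/32 = π(0.0779)⁴/32 = 3.615×10^-6 m⁴.
θ = T·L/(G·J) = 361.0 × 1.97 / (81.6×10⁹ × 3.615×10^-6) = 2.411×10^-3 rad.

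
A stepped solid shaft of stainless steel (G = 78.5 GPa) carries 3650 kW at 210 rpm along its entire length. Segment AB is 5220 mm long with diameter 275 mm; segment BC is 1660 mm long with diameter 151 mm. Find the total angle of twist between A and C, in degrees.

5.07°

ω = 2π·210/60 = 21.99 rad/s, so T = P/ω = 3650×10³ / 21.99 = 166000 N·m.
J_AB = π(0.275)⁴/32 = 5.61×10^-4 m⁴; J_BC = π(0.151)⁴/32 = 5.10×10^-5 m⁴.
θ = (T/G)·Σ L_i/J_i = (166000/78.5×10⁹)·(5.22/5.61×10^-4 + 1.66/5.10×10^-5) = 0.08842 rad.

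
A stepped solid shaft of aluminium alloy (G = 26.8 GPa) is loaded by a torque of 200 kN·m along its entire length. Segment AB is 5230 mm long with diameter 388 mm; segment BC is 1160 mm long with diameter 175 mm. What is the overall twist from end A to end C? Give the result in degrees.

6.39°

J_AB = π(0.388)⁴/32 = 2.22×10^-3 m⁴; J_BC = π(0.175)⁴/32 = 9.21×10^-5 m⁴.
θ = (T/G)·Σ L_i/J_i = (200000/26.8×10⁹)·(5.23/2.22×10^-3 + 1.16/9.21×10^-5) = 0.1116 rad.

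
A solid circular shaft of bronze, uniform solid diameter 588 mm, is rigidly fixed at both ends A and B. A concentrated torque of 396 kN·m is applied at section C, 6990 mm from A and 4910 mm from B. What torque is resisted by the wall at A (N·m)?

163000 N·m

With uniform GJ and both ends fixed, compatibility θ_AC = θ_CB gives T_A·a = T_B·b, together with T_A + T_B = T₀.
T_A = T₀·b/(a+b) = 396000·4910/11900 = 163400 N·m; T_B = 232600 N·m.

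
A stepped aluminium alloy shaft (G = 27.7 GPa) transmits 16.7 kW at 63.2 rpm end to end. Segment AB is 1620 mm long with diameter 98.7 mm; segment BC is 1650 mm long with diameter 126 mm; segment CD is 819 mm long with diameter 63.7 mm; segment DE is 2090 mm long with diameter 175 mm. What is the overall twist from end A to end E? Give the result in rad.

ω = 2π·63.2/60 = 6.618 rad/s, so T = P/ω = 16.7×10³ / 6.618 = 2523 N·m.
J_AB = π(0.0987)⁴/32 = 9.32×10^-6 m⁴; J_BC = π(0.126)⁴/32 = 2.47×10^-5 m⁴; J_CD = π(0.0637)⁴/32 = 1.62×10^-6 m⁴; J_DE = π(0.175)⁴/32 = 9.21×10^-5 m⁴.
θ = (T/G)·Σ L_i/J_i = (2523/27.7×10⁹)·(1.62/9.32×10^-6 + 1.65/2.47×10^-5 + 0.819/1.62×10^-6 + 2.09/9.21×10^-5) = 0.07014 rad.

0.0701 rad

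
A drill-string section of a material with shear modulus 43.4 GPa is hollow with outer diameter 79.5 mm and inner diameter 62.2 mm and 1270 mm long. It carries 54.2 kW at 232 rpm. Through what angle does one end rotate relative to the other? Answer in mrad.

26.6 mrad

ω = 2π·232/60 = 24.29 rad/s, so T = P/ω = 54.2×10³ / 24.29 = 2231 N·m.
J = π(d_o⁴ − d_i⁴)/32 = π(0.0795⁴ − 0.0622⁴)/32 = 2.452×10^-6 m⁴.
θ = T·L/(G·J) = 2231 × 1.27 / (43.4×10⁹ × 2.452×10^-6) = 0.02662 rad.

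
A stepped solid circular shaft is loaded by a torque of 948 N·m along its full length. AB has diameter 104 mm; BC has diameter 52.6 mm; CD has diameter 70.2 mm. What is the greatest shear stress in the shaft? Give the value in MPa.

33.2 MPa

Under the same torque, τ_max = 16T/(πd³) is largest where d is smallest — segment BC (d = 52.6 mm).
τ_max = 16·948.0/(π·(0.0526)³) = 3.318×10^7 Pa.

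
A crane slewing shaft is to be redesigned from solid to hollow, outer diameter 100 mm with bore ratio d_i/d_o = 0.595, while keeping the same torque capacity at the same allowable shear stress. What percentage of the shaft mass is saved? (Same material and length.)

Equal τ_max and T ⇒ the solid shaft needs d_s³ = d_o³(1−k⁴), so d_s = 100·(1−0.595⁴)^(1/3) = 95.63 mm.
Area ratio A_h/A_s = d_o²(1−k²)/d_s² = (1−k²)/(1−k⁴)^(2/3) = 0.7063.
Mass saving = 1 − 0.7063 = 29.4 %.

29.4 %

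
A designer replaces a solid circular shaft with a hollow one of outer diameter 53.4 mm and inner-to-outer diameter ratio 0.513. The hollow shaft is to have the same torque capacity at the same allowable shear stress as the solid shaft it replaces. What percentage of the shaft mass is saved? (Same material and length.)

Equal τ_max and T ⇒ the solid shaft needs d_s³ = d_o³(1−k⁴), so d_s = 53.4·(1−0.513⁴)^(1/3) = 52.14 mm.
Area ratio A_h/A_s = d_o²(1−k²)/d_s² = (1−k²)/(1−k⁴)^(2/3) = 0.7729.
Mass saving = 1 − 0.7729 = 22.7 %.

22.7 %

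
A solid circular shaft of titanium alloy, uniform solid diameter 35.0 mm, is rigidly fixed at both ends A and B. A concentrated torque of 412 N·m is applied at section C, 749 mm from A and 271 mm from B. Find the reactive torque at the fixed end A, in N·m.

With uniform GJ and both ends fixed, compatibility θ_AC = θ_CB gives T_A·a = T_B·b, together with T_A + T_B = T₀.
T_A = T₀·b/(a+b) = 412.0·271/1020 = 109.5 N·m; T_B = 302.5 N·m.

109 N·m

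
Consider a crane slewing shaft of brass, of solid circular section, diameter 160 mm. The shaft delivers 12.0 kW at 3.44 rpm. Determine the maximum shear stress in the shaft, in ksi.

6.01 ksi

ω = 2π·3.44/60 = 0.3602 rad/s, so T = P/ω = 12.0×10³ / 0.3602 = 33310 N·m.
J = πd⁴/32 = π(0.160)⁴/32 = 6.434×10^-5 m⁴.
τ_max = T·r/J = 33310 × 0.0800 / 6.434×10^-5 = 4.142×10^7 Pa.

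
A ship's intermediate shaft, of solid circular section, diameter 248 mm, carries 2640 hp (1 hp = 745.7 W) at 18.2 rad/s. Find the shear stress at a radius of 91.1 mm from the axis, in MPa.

ω = 18.2 rad/s, so T = P/ω = 2640×745.7 / 18.20 = 108200 N·m.
J = πd⁴/32 = π(0.248)⁴/32 = 3.714×10^-4 m⁴.
Shear stress varies linearly with radius: τ = T·r/J = 108200 × 0.0911 / 3.714×10^-4 = 2.653×10^7 Pa.

26.5 MPa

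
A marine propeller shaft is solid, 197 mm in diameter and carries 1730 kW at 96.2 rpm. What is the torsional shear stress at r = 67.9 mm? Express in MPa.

78.9 MPa

ω = 2π·96.2/60 = 10.07 rad/s, so T = P/ω = 1730×10³ / 10.07 = 171700 N·m.
J = πd⁴/32 = π(0.197)⁴/32 = 1.479×10^-4 m⁴.
Shear stress varies linearly with radius: τ = T·r/J = 171700 × 0.0679 / 1.479×10^-4 = 7.886×10^7 Pa.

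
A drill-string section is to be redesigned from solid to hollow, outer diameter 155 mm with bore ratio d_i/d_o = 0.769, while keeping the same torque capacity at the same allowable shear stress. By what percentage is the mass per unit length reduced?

Equal τ_max and T ⇒ the solid shaft needs d_s³ = d_o³(1−k⁴), so d_s = 155·(1−0.769⁴)^(1/3) = 134.3 mm.
Area ratio A_h/A_s = d_o²(1−k²)/d_s² = (1−k²)/(1−k⁴)^(2/3) = 0.5444.
Mass saving = 1 − 0.5444 = 45.6 %.

45.6 %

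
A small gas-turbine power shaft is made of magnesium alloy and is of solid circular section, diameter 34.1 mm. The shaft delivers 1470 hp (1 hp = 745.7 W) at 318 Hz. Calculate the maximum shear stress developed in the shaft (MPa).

ω = 2π·318 = 1998 rad/s, so T = P/ω = 1470×745.7 / 1998 = 548.6 N·m.
J = πd⁴/32 = π(0.0341)⁴/32 = 1.327×10^-7 m⁴.
τ_max = T·r/J = 548.6 × 0.0170 / 1.327×10^-7 = 7.047×10^7 Pa.

70.5 MPa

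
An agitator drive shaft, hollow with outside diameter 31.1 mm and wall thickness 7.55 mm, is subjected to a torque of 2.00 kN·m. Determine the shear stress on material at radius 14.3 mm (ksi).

48.6 ksi

J = π(d_o⁴ − d_i⁴)/32 = π(0.0311⁴ − 0.0160⁴)/32 = 8.541×10^-8 m⁴.
Shear stress varies linearly with radius: τ = T·r/J = 2000 × 0.0143 / 8.541×10^-8 = 3.349×10^8 Pa.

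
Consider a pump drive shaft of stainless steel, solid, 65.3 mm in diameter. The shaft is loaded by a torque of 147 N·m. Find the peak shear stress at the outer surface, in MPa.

J = πd⁴/32 = π(0.0653)⁴/32 = 1.785×10^-6 m⁴.
τ_max = T·r/J = 147.0 × 0.0326 / 1.785×10^-6 = 2.689×10^6 Pa.

2.69 MPa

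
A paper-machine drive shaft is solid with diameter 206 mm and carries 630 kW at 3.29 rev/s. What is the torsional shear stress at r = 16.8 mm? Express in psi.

ω = 2π·3.29 = 20.67 rad/s, so T = P/ω = 630×10³ / 20.67 = 30480 N·m.
J = πd⁴/32 = π(0.206)⁴/32 = 1.768×10^-4 m⁴.
Shear stress varies linearly with radius: τ = T·r/J = 30480 × 0.0168 / 1.768×10^-4 = 2.896×10^6 Pa.

420 psi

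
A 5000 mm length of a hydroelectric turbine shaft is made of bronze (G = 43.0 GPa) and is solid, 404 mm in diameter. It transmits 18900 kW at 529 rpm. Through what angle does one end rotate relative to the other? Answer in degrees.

0.869°

ω = 2π·529/60 = 55.40 rad/s, so T = P/ω = 18900×10³ / 55.40 = 341200 N·m.
J = πd⁴/32 = π(0.404)⁴/32 = 2.615×10^-3 m⁴.
θ = T·L/(G·J) = 341200 × 5.00 / (43.0×10⁹ × 2.615×10^-3) = 0.01517 rad.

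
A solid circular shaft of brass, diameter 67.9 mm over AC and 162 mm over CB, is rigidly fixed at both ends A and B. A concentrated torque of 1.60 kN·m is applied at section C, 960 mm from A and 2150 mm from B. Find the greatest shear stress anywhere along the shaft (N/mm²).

Compatibility: T_A·a/J_AC = T_B·b/J_CB with T_A + T_B = T₀.
J_AC = 2.09×10^-6 m⁴, J_CB = 6.76×10^-5 m⁴, so T_A = T₀·(J_AC/a)/((J_AC/a)+(J_CB/b)) = 103.4 N·m, T_B = 1497 N·m.
τ in each portion: τ_AC = 1.68×10^6 Pa, τ_CB = 1.79×10^6 Pa; maximum is in CB.
τ_max = T_CB·r/J = 1497·0.0810/6.76×10^-5 = 1.793×10^6 Pa.

1.79 N/mm²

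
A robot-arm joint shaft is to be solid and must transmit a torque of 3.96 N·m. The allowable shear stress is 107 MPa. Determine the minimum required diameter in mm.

For a solid shaft τ_max = 16T/(πd³), so d = (16T/(π τ_allow))^(1/3) = (16·3.960/(π·1.07×10^8))^(1/3) = 0.005734 m.

5.73 mm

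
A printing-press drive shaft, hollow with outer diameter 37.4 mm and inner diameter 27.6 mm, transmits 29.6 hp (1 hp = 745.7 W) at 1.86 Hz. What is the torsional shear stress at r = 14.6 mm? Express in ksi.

29.6 ksi

ω = 2π·1.86 = 11.69 rad/s, so T = P/ω = 29.6×745.7 / 11.69 = 1889 N·m.
J = π(d_o⁴ − d_i⁴)/32 = π(0.0374⁴ − 0.0276⁴)/32 = 1.351×10^-7 m⁴.
Shear stress varies linearly with radius: τ = T·r/J = 1889 × 0.0146 / 1.351×10^-7 = 2.041×10^8 Pa.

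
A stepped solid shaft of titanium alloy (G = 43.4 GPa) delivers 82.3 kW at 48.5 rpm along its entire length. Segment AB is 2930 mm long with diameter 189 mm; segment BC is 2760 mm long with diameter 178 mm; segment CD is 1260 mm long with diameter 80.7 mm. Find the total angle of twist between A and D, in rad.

ω = 2π·48.5/60 = 5.079 rad/s, so T = P/ω = 82.3×10³ / 5.079 = 16200 N·m.
J_AB = π(0.189)⁴/32 = 1.25×10^-4 m⁴; J_BC = π(0.178)⁴/32 = 9.86×10^-5 m⁴; J_CD = π(0.0807)⁴/32 = 4.16×10^-6 m⁴.
θ = (T/G)·Σ L_i/J_i = (16200/43.4×10⁹)·(2.93/1.25×10^-4 + 2.76/9.86×10^-5 + 1.26/4.16×10^-6) = 0.1322 rad.

0.132 rad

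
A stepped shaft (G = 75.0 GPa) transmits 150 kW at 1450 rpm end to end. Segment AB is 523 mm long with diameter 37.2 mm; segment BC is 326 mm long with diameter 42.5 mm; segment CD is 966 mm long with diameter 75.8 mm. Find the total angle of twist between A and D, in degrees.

3.09°

ω = 2π·1450/60 = 151.8 rad/s, so T = P/ω = 150×10³ / 151.8 = 987.9 N·m.
J_AB = π(0.0372)⁴/32 = 1.88×10^-7 m⁴; J_BC = π(0.0425)⁴/32 = 3.20×10^-7 m⁴; J_CD = π(0.0758)⁴/32 = 3.24×10^-6 m⁴.
θ = (T/G)·Σ L_i/J_i = (987.9/75.0×10⁹)·(0.523/1.88×10^-7 + 0.326/3.20×10^-7 + 0.966/3.24×10^-6) = 0.05397 rad.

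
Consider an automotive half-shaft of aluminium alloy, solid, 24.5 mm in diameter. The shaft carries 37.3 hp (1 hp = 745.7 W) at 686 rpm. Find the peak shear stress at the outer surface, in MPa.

134 MPa

ω = 2π·686/60 = 71.84 rad/s, so T = P/ω = 37.3×745.7 / 71.84 = 387.2 N·m.
J = πd⁴/32 = π(0.0245)⁴/32 = 3.537×10^-8 m⁴.
τ_max = T·r/J = 387.2 × 0.0123 / 3.537×10^-8 = 1.341×10^8 Pa.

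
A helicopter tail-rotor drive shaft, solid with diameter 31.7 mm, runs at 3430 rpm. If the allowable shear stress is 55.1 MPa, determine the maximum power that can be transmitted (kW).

J = πd⁴/32 = π(0.0317)⁴/32 = 9.914×10^-8 m⁴.
T_max = τ_allow·J/r = 5.51×10^7 × 9.914×10^-8 / 0.0158 = 344.6 N·m.
ω = 2π·3430/60 = 359.2 rad/s, so P_max = T_max·ω = 1.238×10^5 W.

124 kW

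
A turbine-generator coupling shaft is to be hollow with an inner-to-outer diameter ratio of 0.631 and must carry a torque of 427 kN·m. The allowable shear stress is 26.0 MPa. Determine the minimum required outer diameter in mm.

463 mm

For a hollow shaft with d_i/d_o = 0.631: τ_max = 16T/(π d_o³ (1−k⁴)), so d_o = [16T/(π τ_allow (1−k⁴))]^(1/3) = [16·427000/(π·2.60×10^7·0.8415)]^(1/3) = 0.4632 m.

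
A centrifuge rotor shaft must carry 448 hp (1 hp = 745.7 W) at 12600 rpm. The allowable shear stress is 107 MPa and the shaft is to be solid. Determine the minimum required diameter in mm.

22.9 mm

ω = 2π·12600/60 = 1319 rad/s, so T = P/ω = 448×745.7 / 1319 = 253.2 N·m.
For a solid shaft τ_max = 16T/(πd³), so d = (16T/(π τ_allow))^(1/3) = (16·253.2/(π·1.07×10^8))^(1/3) = 0.02293 m.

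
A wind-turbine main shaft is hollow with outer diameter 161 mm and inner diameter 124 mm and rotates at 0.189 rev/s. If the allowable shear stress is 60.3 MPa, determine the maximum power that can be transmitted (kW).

38.0 kW

J = π(d_o⁴ − d_i⁴)/32 = π(0.161⁴ − 0.124⁴)/32 = 4.275×10^-5 m⁴.
T_max = τ_allow·J/r = 6.03×10^7 × 4.275×10^-5 / 0.0805 = 32020 N·m.
ω = 2π·0.189 = 1.188 rad/s, so P_max = T_max·ω = 3.803×10^4 W.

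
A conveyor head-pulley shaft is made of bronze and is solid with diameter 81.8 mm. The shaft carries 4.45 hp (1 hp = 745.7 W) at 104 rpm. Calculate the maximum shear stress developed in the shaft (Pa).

ω = 2π·104/60 = 10.89 rad/s, so T = P/ω = 4.45×745.7 / 10.89 = 304.7 N·m.
J = πd⁴/32 = π(0.0818)⁴/32 = 4.396×10^-6 m⁴.
τ_max = T·r/J = 304.7 × 0.0409 / 4.396×10^-6 = 2.835×10^6 Pa.

2.84e6 Pa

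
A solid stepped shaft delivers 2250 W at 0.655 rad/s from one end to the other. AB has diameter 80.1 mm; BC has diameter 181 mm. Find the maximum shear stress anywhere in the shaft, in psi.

ω = 0.655 rad/s, so T = P/ω = 2250 / 0.6550 = 3435 N·m.
Under the same torque, τ_max = 16T/(πd³) is largest where d is smallest — segment AB (d = 80.1 mm).
τ_max = 16·3435/(π·(0.0801)³) = 3.404×10^7 Pa.

4940 psi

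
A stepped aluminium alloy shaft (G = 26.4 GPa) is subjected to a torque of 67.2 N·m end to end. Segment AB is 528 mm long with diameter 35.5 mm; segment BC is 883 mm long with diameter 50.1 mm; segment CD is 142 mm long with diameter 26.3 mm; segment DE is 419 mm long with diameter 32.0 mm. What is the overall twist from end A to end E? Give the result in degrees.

1.74°

J_AB = π(0.0355)⁴/32 = 1.56×10^-7 m⁴; J_BC = π(0.0501)⁴/32 = 6.19×10^-7 m⁴; J_CD = π(0.0263)⁴/32 = 4.70×10^-8 m⁴; J_DE = π(0.0320)⁴/32 = 1.03×10^-7 m⁴.
θ = (T/G)·Σ L_i/J_i = (67.20/26.4×10⁹)·(0.528/1.56×10^-7 + 0.883/6.19×10^-7 + 0.142/4.70×10^-8 + 0.419/1.03×10^-7) = 0.03031 rad.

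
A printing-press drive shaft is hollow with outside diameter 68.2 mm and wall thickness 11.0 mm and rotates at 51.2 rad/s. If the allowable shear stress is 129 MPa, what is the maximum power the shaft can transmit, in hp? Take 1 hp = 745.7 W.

J = π(d_o⁴ − d_i⁴)/32 = π(0.0682⁴ − 0.0462⁴)/32 = 1.677×10^-6 m⁴.
T_max = τ_allow·J/r = 1.29×10^8 × 1.677×10^-6 / 0.0341 = 6343 N·m.
ω = 51.2 rad/s, so P_max = T_max·ω = 3.247×10^5 W.

435 hp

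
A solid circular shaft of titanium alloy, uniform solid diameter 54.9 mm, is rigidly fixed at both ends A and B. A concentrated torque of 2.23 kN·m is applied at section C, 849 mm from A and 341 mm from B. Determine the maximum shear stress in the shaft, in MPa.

49.0 MPa

With uniform GJ and both ends fixed, compatibility θ_AC = θ_CB gives T_A·a = T_B·b, together with T_A + T_B = T₀.
T_A = T₀·b/(a+b) = 2230·341/1190 = 639.0 N·m; T_B = 1591 N·m.
τ in each portion: τ_AC = 1.97×10^7 Pa, τ_CB = 4.90×10^7 Pa; maximum is in CB.
τ_max = T_CB·r/J = 1591·0.0274/8.92×10^-7 = 4.897×10^7 Pa.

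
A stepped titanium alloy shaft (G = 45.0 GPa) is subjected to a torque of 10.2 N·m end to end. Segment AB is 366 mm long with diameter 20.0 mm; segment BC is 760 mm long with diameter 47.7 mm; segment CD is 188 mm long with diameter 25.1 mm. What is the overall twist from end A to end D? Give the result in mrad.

J_AB = π(0.0200)⁴/32 = 1.57×10^-8 m⁴; J_BC = π(0.0477)⁴/32 = 5.08×10^-7 m⁴; J_CD = π(0.0251)⁴/32 = 3.90×10^-8 m⁴.
θ = (T/G)·Σ L_i/J_i = (10.20/45.0×10⁹)·(0.366/1.57×10^-8 + 0.760/5.08×10^-7 + 0.188/3.90×10^-8) = 6.714×10^-3 rad.

6.71 mrad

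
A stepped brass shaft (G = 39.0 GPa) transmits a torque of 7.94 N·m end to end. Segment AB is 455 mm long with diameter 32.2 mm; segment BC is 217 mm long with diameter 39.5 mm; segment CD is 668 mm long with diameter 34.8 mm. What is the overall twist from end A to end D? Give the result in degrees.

J_AB = π(0.0322)⁴/32 = 1.06×10^-7 m⁴; J_BC = π(0.0395)⁴/32 = 2.39×10^-7 m⁴; J_CD = π(0.0348)⁴/32 = 1.44×10^-7 m⁴.
θ = (T/G)·Σ L_i/J_i = (7.940/39.0×10⁹)·(0.455/1.06×10^-7 + 0.217/2.39×10^-7 + 0.668/1.44×10^-7) = 2.007×10^-3 rad.

0.115°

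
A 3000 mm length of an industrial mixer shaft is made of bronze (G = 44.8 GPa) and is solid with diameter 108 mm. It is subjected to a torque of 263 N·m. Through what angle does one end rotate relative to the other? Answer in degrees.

0.0755°

J = πd⁴/32 = π(0.108)⁴/32 = 1.336×10^-5 m⁴.
θ = T·L/(G·J) = 263.0 × 3.00 / (44.8×10⁹ × 1.336×10^-5) = 1.319×10^-3 rad.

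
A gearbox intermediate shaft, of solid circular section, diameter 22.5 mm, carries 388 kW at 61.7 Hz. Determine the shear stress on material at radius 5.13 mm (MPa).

ω = 2π·61.7 = 387.7 rad/s, so T = P/ω = 388×10³ / 387.7 = 1001 N·m.
J = πd⁴/32 = π(0.0225)⁴/32 = 2.516×10^-8 m⁴.
Shear stress varies linearly with radius: τ = T·r/J = 1001 × 0.00513 / 2.516×10^-8 = 2.041×10^8 Pa.

204 MPa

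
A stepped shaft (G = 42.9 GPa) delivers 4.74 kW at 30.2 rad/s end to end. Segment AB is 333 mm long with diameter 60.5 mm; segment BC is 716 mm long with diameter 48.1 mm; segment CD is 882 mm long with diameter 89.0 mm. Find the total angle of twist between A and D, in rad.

ω = 30.2 rad/s, so T = P/ω = 4.74×10³ / 30.20 = 157.0 N·m.
J_AB = π(0.0605)⁴/32 = 1.32×10^-6 m⁴; J_BC = π(0.0481)⁴/32 = 5.26×10^-7 m⁴; J_CD = π(0.0890)⁴/32 = 6.16×10^-6 m⁴.
θ = (T/G)·Σ L_i/J_i = (157.0/42.9×10⁹)·(0.333/1.32×10^-6 + 0.716/5.26×10^-7 + 0.882/6.16×10^-6) = 6.435×10^-3 rad.

0.00643 rad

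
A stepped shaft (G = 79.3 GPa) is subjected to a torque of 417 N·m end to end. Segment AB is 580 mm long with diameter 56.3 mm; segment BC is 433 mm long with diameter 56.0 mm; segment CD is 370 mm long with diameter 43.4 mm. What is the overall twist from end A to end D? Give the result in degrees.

0.632°

J_AB = π(0.0563)⁴/32 = 9.86×10^-7 m⁴; J_BC = π(0.0560)⁴/32 = 9.65×10^-7 m⁴; J_CD = π(0.0434)⁴/32 = 3.48×10^-7 m⁴.
θ = (T/G)·Σ L_i/J_i = (417.0/79.3×10⁹)·(0.580/9.86×10^-7 + 0.433/9.65×10^-7 + 0.370/3.48×10^-7) = 0.01104 rad.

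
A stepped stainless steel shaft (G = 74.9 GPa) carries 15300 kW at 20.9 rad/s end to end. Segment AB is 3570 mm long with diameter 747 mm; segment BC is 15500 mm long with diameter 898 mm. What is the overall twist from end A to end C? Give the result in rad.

0.00351 rad

ω = 20.9 rad/s, so T = P/ω = 15300×10³ / 20.90 = 732100 N·m.
J_AB = π(0.747)⁴/32 = 0.0306 m⁴; J_BC = π(0.898)⁴/32 = 0.0638 m⁴.
θ = (T/G)·Σ L_i/J_i = (732100/74.9×10⁹)·(3.57/0.0306 + 15.5/0.0638) = 3.514×10^-3 rad.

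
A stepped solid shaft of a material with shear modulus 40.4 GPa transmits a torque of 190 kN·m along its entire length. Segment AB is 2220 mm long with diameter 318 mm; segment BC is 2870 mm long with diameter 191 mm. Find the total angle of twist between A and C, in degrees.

6.51°

J_AB = π(0.318)⁴/32 = 1.00×10^-3 m⁴; J_BC = π(0.191)⁴/32 = 1.31×10^-4 m⁴.
θ = (T/G)·Σ L_i/J_i = (190000/40.4×10⁹)·(2.22/1.00×10^-3 + 2.87/1.31×10^-4) = 0.1137 rad.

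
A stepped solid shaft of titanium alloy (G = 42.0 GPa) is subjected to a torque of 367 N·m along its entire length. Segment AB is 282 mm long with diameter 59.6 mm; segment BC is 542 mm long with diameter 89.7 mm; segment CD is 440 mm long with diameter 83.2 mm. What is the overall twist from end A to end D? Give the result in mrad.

3.55 mrad

J_AB = π(0.0596)⁴/32 = 1.24×10^-6 m⁴; J_BC = π(0.0897)⁴/32 = 6.36×10^-6 m⁴; J_CD = π(0.0832)⁴/32 = 4.70×10^-6 m⁴.
θ = (T/G)·Σ L_i/J_i = (367.0/42.0×10⁹)·(0.282/1.24×10^-6 + 0.542/6.36×10^-6 + 0.440/4.70×10^-6) = 3.552×10^-3 rad.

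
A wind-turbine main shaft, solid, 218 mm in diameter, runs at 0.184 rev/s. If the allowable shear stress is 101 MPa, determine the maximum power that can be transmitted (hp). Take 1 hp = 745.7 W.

319 hp

J = πd⁴/32 = π(0.218)⁴/32 = 2.217×10^-4 m⁴.
T_max = τ_allow·J/r = 1.01×10^8 × 2.217×10^-4 / 0.109 = 205500 N·m.
ω = 2π·0.184 = 1.156 rad/s, so P_max = T_max·ω = 2.375×10^5 W.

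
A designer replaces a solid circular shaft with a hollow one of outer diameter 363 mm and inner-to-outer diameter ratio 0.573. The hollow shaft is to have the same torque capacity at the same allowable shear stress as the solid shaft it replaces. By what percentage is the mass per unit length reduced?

27.5 %

Equal τ_max and T ⇒ the solid shaft needs d_s³ = d_o³(1−k⁴), so d_s = 363·(1−0.573⁴)^(1/3) = 349.5 mm.
Area ratio A_h/A_s = d_o²(1−k²)/d_s² = (1−k²)/(1−k⁴)^(2/3) = 0.7247.
Mass saving = 1 − 0.7247 = 27.5 %.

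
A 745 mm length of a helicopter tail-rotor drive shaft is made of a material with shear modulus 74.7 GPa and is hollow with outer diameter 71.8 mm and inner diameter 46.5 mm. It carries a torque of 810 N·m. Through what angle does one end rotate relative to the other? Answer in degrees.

J = π(d_o⁴ − d_i⁴)/32 = π(0.0718⁴ − 0.0465⁴)/32 = 2.150×10^-6 m⁴.
θ = T·L/(G·J) = 810.0 × 0.745 / (74.7×10⁹ × 2.150×10^-6) = 3.757×10^-3 rad.

0.215°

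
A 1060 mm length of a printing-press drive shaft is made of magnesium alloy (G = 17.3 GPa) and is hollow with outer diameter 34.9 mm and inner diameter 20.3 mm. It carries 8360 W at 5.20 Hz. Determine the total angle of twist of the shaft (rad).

0.122 rad

ω = 2π·5.20 = 32.67 rad/s, so T = P/ω = 8360 / 32.67 = 255.9 N·m.
J = π(d_o⁴ − d_i⁴)/32 = π(0.0349⁴ − 0.0203⁴)/32 = 1.290×10^-7 m⁴.
θ = T·L/(G·J) = 255.9 × 1.06 / (17.3×10⁹ × 1.290×10^-7) = 0.1216 rad.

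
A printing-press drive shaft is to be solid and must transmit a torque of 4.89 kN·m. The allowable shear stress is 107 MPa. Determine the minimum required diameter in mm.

For a solid shaft τ_max = 16T/(πd³), so d = (16T/(π τ_allow))^(1/3) = (16·4890/(π·1.07×10^8))^(1/3) = 0.06151 m.

61.5 mm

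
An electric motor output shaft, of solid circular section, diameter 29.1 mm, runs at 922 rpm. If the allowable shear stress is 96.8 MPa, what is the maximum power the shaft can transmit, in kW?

45.2 kW

J = πd⁴/32 = π(0.0291)⁴/32 = 7.040×10^-8 m⁴.
T_max = τ_allow·J/r = 9.68×10^7 × 7.040×10^-8 / 0.0146 = 468.4 N·m.
ω = 2π·922/60 = 96.55 rad/s, so P_max = T_max·ω = 4.522×10^4 W.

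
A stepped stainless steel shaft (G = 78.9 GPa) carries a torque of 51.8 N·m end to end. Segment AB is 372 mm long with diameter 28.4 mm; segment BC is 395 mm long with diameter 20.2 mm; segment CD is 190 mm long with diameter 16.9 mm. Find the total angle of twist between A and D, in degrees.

J_AB = π(0.0284)⁴/32 = 6.39×10^-8 m⁴; J_BC = π(0.0202)⁴/32 = 1.63×10^-8 m⁴; J_CD = π(0.0169)⁴/32 = 8.01×10^-9 m⁴.
θ = (T/G)·Σ L_i/J_i = (51.80/78.9×10⁹)·(0.372/6.39×10^-8 + 0.395/1.63×10^-8 + 0.190/8.01×10^-9) = 0.03527 rad.

2.02°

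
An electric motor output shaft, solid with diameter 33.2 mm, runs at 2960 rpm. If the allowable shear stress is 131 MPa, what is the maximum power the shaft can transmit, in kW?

J = πd⁴/32 = π(0.0332)⁴/32 = 1.193×10^-7 m⁴.
T_max = τ_allow·J/r = 1.31×10^8 × 1.193×10^-7 / 0.0166 = 941.3 N·m.
ω = 2π·2960/60 = 310.0 rad/s, so P_max = T_max·ω = 2.918×10^5 W.

292 kW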